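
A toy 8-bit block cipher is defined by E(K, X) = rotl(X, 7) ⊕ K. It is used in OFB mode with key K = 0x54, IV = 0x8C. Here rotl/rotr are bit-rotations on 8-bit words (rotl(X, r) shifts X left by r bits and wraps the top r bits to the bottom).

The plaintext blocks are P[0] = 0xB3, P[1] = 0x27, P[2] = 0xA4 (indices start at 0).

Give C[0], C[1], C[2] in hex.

C[0] = 0xA1, C[1] = 0x7A, C[2] = 0x5E

OFB encryption: S_i = E(K, S_{i−1}) with S_{−1} = IV; C_i = P_i ⊕ S_i.
C[0]: S = E(K, 0x8C) = 0x12; 0xB3 ⊕ 0x12 = 0xA1.
C[1]: S = E(K, 0x12) = 0x5D; 0x27 ⊕ 0x5D = 0x7A.
C[2]: S = E(K, 0x5D) = 0xFA; 0xA4 ⊕ 0xFA = 0x5E.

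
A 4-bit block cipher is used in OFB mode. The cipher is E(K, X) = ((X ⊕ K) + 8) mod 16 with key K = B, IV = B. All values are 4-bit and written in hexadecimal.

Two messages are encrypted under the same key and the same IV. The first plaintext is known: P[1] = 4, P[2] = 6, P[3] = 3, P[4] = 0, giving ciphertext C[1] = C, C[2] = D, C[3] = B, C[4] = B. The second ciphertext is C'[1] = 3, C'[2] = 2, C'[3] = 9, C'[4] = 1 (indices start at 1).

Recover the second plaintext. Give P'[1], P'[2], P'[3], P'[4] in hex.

In OFB with a reused IV, both messages share the same keystream S_i, so C_i ⊕ C'_i = P_i ⊕ P'_i and thus P'_i = P_i ⊕ C_i ⊕ C'_i.
P'[1]: 4 ⊕ C ⊕ 3 = B.
P'[2]: 6 ⊕ D ⊕ 2 = 9.
P'[3]: 3 ⊕ B ⊕ 9 = 1.
P'[4]: 0 ⊕ B ⊕ 1 = A.

P'[1] = B, P'[2] = 9, P'[3] = 1, P'[4] = A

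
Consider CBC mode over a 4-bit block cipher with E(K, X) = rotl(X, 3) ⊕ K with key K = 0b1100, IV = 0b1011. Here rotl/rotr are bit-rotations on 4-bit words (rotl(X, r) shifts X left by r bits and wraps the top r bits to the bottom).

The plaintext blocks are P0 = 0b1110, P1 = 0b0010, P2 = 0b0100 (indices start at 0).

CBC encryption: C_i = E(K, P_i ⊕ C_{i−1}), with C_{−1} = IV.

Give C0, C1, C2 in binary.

C0 = 0b0110, C1 = 0b1110, C2 = 0b1001

C0: P0 ⊕ 0b1011 = 0b0101; E(K, 0b0101) = 0b0110.
C1: P1 ⊕ 0b0110 = 0b0100; E(K, 0b0100) = 0b1110.
C2: P2 ⊕ 0b1110 = 0b1010; E(K, 0b1010) = 0b1001.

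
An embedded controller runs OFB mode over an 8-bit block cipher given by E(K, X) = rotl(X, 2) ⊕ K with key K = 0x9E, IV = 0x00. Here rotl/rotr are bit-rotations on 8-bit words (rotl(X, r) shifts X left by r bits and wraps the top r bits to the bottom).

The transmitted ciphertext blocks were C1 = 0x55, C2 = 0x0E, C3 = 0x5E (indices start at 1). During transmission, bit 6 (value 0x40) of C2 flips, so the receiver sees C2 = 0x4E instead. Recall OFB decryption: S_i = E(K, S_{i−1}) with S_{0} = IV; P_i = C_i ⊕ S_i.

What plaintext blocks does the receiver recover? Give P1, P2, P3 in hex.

Only C2 changed, to 0x4E. In OFB, a change in C_i flips the same bit in P_i only; the keystream is unaffected. Decrypting the received ciphertext:
P1: S = E(K, 0x00) = 0x9E; 0x55 ⊕ 0x9E = 0xCB.
P2: S = E(K, 0x9E) = 0xE4; 0x4E ⊕ 0xE4 = 0xAA.
P3: S = E(K, 0xE4) = 0x0D; 0x5E ⊕ 0x0D = 0x53.
Blocks that differ from the original plaintext: P2.

P1 = 0xCB, P2 = 0xAA, P3 = 0x53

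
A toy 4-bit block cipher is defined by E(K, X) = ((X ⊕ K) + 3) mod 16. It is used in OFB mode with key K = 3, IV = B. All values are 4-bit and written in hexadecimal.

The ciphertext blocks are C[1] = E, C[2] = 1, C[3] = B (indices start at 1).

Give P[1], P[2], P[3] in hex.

P[1] = 5, P[2] = A, P[3] = 0

OFB decryption: S_i = E(K, S_{i−1}) with S_{0} = IV; P_i = C_i ⊕ S_i.
P[1]: S = E(K, B) = B; E ⊕ B = 5.
P[2]: S = E(K, B) = B; 1 ⊕ B = A.
P[3]: S = E(K, B) = B; B ⊕ B = 0.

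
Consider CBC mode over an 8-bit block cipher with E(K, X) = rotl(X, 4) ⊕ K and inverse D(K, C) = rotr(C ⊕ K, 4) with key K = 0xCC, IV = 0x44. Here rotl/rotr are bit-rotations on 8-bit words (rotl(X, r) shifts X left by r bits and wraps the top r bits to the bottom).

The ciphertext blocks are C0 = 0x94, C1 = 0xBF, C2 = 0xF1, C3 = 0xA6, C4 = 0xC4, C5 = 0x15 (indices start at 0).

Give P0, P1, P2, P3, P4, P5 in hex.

P0 = 0xC1, P1 = 0xA3, P2 = 0x6C, P3 = 0x57, P4 = 0x26, P5 = 0x59

CBC decryption: P_i = D(K, C_i) ⊕ C_{i−1}, with C_{−1} = IV.
P0: D(K, 0x94) = 0x85; 0x85 ⊕ 0x44 = 0xC1.
P1: D(K, 0xBF) = 0x37; 0x37 ⊕ 0x94 = 0xA3.
P2: D(K, 0xF1) = 0xD3; 0xD3 ⊕ 0xBF = 0x6C.
P3: D(K, 0xA6) = 0xA6; 0xA6 ⊕ 0xF1 = 0x57.
P4: D(K, 0xC4) = 0x80; 0x80 ⊕ 0xA6 = 0x26.
P5: D(K, 0x15) = 0x9D; 0x9D ⊕ 0xC4 = 0x59.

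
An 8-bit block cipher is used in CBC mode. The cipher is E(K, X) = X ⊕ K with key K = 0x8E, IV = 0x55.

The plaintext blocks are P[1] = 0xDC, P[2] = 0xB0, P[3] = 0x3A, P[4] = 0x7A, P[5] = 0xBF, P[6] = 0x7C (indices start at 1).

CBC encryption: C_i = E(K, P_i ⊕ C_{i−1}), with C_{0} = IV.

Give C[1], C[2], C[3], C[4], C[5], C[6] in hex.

C[1]: P[1] ⊕ 0x55 = 0x89; E(K, 0x89) = 0x07.
C[2]: P[2] ⊕ 0x07 = 0xB7; E(K, 0xB7) = 0x39.
C[3]: P[3] ⊕ 0x39 = 0x03; E(K, 0x03) = 0x8D.
C[4]: P[4] ⊕ 0x8D = 0xF7; E(K, 0xF7) = 0x79.
C[5]: P[5] ⊕ 0x79 = 0xC6; E(K, 0xC6) = 0x48.
C[6]: P[6] ⊕ 0x48 = 0x34; E(K, 0x34) = 0xBA.

C[1] = 0x07, C[2] = 0x39, C[3] = 0x8D, C[4] = 0x79, C[5] = 0x48, C[6] = 0xBA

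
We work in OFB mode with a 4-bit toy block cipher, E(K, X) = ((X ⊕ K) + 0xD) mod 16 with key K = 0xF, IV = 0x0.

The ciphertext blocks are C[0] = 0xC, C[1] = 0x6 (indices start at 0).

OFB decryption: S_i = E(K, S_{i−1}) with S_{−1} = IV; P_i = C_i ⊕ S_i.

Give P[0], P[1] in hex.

P[0]: S = E(K, 0x0) = 0xC; 0xC ⊕ 0xC = 0x0.
P[1]: S = E(K, 0xC) = 0x0; 0x6 ⊕ 0x0 = 0x6.

P[0] = 0x0, P[1] = 0x6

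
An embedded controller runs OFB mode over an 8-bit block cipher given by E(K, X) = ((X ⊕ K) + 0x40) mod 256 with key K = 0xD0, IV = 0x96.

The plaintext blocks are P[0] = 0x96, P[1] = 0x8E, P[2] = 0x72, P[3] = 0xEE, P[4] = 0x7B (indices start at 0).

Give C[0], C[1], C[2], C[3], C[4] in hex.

OFB encryption: S_i = E(K, S_{i−1}) with S_{−1} = IV; C_i = P_i ⊕ S_i.
C[0]: S = E(K, 0x96) = 0x86; 0x96 ⊕ 0x86 = 0x10.
C[1]: S = E(K, 0x86) = 0x96; 0x8E ⊕ 0x96 = 0x18.
C[2]: S = E(K, 0x96) = 0x86; 0x72 ⊕ 0x86 = 0xF4.
C[3]: S = E(K, 0x86) = 0x96; 0xEE ⊕ 0x96 = 0x78.
C[4]: S = E(K, 0x96) = 0x86; 0x7B ⊕ 0x86 = 0xFD.

C[0] = 0x10, C[1] = 0x18, C[2] = 0xF4, C[3] = 0x78, C[4] = 0xFD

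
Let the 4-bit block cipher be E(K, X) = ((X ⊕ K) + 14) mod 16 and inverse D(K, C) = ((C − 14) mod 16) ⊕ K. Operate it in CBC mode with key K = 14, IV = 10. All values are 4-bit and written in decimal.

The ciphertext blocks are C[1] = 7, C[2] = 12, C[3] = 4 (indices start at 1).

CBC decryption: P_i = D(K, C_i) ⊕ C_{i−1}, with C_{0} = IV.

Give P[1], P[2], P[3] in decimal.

P[1]: D(K, 7) = 7; 7 ⊕ 10 = 13.
P[2]: D(K, 12) = 0; 0 ⊕ 7 = 7.
P[3]: D(K, 4) = 8; 8 ⊕ 12 = 4.

P[1] = 13, P[2] = 7, P[3] = 4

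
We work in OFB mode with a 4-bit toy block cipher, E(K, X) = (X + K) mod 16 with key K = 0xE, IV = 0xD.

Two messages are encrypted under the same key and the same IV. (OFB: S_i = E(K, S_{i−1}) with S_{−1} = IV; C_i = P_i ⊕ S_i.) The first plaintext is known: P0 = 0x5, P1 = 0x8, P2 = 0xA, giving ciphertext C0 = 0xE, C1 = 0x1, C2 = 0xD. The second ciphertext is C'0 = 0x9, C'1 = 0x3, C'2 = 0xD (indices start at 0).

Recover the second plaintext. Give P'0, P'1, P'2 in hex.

In OFB with a reused IV, both messages share the same keystream S_i, so C_i ⊕ C'_i = P_i ⊕ P'_i and thus P'_i = P_i ⊕ C_i ⊕ C'_i.
P'0: 0x5 ⊕ 0xE ⊕ 0x9 = 0x2.
P'1: 0x8 ⊕ 0x1 ⊕ 0x3 = 0xA.
P'2: 0xA ⊕ 0xD ⊕ 0xD = 0xA.

P'0 = 0x2, P'1 = 0xA, P'2 = 0xA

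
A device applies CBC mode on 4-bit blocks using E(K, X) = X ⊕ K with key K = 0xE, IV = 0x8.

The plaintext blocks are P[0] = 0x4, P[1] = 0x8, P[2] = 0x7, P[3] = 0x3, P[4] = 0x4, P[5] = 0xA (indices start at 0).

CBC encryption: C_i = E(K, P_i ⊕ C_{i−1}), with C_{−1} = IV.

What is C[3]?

C[0]: P[0] ⊕ 0x8 = 0xC; E(K, 0xC) = 0x2.
C[1]: P[1] ⊕ 0x2 = 0xA; E(K, 0xA) = 0x4.
C[2]: P[2] ⊕ 0x4 = 0x3; E(K, 0x3) = 0xD.
C[3]: P[3] ⊕ 0xD = 0xE; E(K, 0xE) = 0x0.

C[3] = 0x0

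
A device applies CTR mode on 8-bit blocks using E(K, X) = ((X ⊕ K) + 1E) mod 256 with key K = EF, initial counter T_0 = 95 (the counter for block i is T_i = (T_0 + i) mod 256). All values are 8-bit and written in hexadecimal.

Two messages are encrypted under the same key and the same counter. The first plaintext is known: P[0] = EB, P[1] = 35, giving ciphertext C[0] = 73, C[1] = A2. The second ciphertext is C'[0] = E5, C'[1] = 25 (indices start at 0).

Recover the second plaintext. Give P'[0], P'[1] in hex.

P'[0] = 7D, P'[1] = B2

In CTR with a reused counter, both messages share the same keystream S_i, so C_i ⊕ C'_i = P_i ⊕ P'_i and thus P'_i = P_i ⊕ C_i ⊕ C'_i.
P'[0]: EB ⊕ 73 ⊕ E5 = 7D.
P'[1]: 35 ⊕ A2 ⊕ 25 = B2.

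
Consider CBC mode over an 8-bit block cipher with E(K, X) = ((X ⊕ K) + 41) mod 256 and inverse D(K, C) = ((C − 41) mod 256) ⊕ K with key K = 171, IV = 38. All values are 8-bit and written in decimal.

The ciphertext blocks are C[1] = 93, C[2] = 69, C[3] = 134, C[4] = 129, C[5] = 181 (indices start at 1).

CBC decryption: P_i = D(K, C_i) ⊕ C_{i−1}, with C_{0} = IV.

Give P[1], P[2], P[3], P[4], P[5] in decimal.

P[1] = 185, P[2] = 234, P[3] = 179, P[4] = 117, P[5] = 166

P[1]: D(K, 93) = 159; 159 ⊕ 38 = 185.
P[2]: D(K, 69) = 183; 183 ⊕ 93 = 234.
P[3]: D(K, 134) = 246; 246 ⊕ 69 = 179.
P[4]: D(K, 129) = 243; 243 ⊕ 134 = 117.
P[5]: D(K, 181) = 39; 39 ⊕ 129 = 166.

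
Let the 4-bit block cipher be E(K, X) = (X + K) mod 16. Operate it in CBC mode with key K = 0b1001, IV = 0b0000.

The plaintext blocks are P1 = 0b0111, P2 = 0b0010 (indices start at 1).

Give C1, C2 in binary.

CBC encryption: C_i = E(K, P_i ⊕ C_{i−1}), with C_{0} = IV.
C1: P1 ⊕ 0b0000 = 0b0111; E(K, 0b0111) = 0b0000.
C2: P2 ⊕ 0b0000 = 0b0010; E(K, 0b0010) = 0b1011.

C1 = 0b0000, C2 = 0b1011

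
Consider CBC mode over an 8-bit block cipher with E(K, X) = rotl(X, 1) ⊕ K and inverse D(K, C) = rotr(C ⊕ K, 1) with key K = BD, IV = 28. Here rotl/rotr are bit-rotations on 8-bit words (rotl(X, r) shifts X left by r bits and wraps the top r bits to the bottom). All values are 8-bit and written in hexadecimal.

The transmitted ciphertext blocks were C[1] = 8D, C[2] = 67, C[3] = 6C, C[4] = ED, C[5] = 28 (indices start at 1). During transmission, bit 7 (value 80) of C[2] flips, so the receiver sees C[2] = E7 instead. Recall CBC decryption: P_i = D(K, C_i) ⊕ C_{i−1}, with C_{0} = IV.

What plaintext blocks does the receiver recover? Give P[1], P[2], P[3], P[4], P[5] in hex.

Only C[2] changed, to E7. In CBC, a change in C_i garbles P_i and flips the same bit in P_{i+1}. Decrypting the received ciphertext:
P[1]: D(K, 8D) = 18; 18 ⊕ 28 = 30.
P[2]: D(K, E7) = 2D; 2D ⊕ 8D = A0.
P[3]: D(K, 6C) = E8; E8 ⊕ E7 = 0F.
P[4]: D(K, ED) = 28; 28 ⊕ 6C = 44.
P[5]: D(K, 28) = CA; CA ⊕ ED = 27.
Blocks that differ from the original plaintext: P[2], P[3].

P[1] = 30, P[2] = A0, P[3] = 0F, P[4] = 44, P[5] = 27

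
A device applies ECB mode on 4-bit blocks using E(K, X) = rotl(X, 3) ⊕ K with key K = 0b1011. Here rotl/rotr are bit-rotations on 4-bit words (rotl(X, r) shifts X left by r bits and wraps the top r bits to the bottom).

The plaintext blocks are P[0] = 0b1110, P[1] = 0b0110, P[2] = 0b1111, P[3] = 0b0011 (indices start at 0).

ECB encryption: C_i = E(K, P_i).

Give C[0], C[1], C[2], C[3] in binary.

C[0]: E(K, 0b1110) = 0b1100.
C[1]: E(K, 0b0110) = 0b1000.
C[2]: E(K, 0b1111) = 0b0100.
C[3]: E(K, 0b0011) = 0b0010.

C[0] = 0b1100, C[1] = 0b1000, C[2] = 0b0100, C[3] = 0b0010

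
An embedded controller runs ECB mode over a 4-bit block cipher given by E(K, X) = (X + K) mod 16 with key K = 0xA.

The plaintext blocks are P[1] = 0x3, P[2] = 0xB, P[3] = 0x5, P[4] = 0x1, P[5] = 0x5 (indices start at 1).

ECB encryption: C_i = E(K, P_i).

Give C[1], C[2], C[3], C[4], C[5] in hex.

C[1]: E(K, 0x3) = 0xD.
C[2]: E(K, 0xB) = 0x5.
C[3]: E(K, 0x5) = 0xF.
C[4]: E(K, 0x1) = 0xB.
C[5]: E(K, 0x5) = 0xF.

C[1] = 0xD, C[2] = 0x5, C[3] = 0xF, C[4] = 0xB, C[5] = 0xF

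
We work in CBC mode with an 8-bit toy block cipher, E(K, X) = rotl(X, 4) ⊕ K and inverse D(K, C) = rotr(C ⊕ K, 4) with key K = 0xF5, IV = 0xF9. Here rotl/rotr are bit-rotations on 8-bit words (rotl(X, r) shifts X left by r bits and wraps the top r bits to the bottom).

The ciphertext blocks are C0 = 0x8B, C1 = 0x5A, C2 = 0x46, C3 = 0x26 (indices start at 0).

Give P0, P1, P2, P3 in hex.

P0 = 0x1E, P1 = 0x71, P2 = 0x61, P3 = 0x7B

CBC decryption: P_i = D(K, C_i) ⊕ C_{i−1}, with C_{−1} = IV.
P0: D(K, 0x8B) = 0xE7; 0xE7 ⊕ 0xF9 = 0x1E.
P1: D(K, 0x5A) = 0xFA; 0xFA ⊕ 0x8B = 0x71.
P2: D(K, 0x46) = 0x3B; 0x3B ⊕ 0x5A = 0x61.
P3: D(K, 0x26) = 0x3D; 0x3D ⊕ 0x46 = 0x7B.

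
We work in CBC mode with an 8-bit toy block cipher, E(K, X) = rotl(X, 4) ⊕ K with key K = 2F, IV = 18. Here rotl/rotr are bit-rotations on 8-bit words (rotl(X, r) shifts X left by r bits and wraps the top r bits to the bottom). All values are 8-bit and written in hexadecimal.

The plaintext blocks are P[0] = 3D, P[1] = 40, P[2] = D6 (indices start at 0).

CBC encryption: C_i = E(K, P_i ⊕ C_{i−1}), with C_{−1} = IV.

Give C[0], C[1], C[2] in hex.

C[0]: P[0] ⊕ 18 = 25; E(K, 25) = 7D.
C[1]: P[1] ⊕ 7D = 3D; E(K, 3D) = FC.
C[2]: P[2] ⊕ FC = 2A; E(K, 2A) = 8D.

C[0] = 7D, C[1] = FC, C[2] = 8D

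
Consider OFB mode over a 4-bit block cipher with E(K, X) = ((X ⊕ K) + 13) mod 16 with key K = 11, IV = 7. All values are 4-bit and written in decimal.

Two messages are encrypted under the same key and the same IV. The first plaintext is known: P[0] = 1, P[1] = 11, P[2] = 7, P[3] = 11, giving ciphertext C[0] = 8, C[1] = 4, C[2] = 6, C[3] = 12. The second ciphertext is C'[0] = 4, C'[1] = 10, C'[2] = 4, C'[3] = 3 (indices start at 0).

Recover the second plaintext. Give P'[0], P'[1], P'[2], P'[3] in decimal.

In OFB with a reused IV, both messages share the same keystream S_i, so C_i ⊕ C'_i = P_i ⊕ P'_i and thus P'_i = P_i ⊕ C_i ⊕ C'_i.
P'[0]: 1 ⊕ 8 ⊕ 4 = 13.
P'[1]: 11 ⊕ 4 ⊕ 10 = 5.
P'[2]: 7 ⊕ 6 ⊕ 4 = 5.
P'[3]: 11 ⊕ 12 ⊕ 3 = 4.

P'[0] = 13, P'[1] = 5, P'[2] = 5, P'[3] = 4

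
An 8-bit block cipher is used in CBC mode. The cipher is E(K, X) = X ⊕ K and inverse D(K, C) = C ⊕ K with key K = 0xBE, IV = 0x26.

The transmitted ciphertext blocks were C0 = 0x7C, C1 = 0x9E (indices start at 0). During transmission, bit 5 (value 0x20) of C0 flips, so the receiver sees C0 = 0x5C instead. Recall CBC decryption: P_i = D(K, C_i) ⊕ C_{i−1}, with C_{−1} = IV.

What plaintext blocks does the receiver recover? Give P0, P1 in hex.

Only C0 changed, to 0x5C. In CBC, a change in C_i garbles P_i and flips the same bit in P_{i+1}. Decrypting the received ciphertext:
P0: D(K, 0x5C) = 0xE2; 0xE2 ⊕ 0x26 = 0xC4.
P1: D(K, 0x9E) = 0x20; 0x20 ⊕ 0x5C = 0x7C.
Blocks that differ from the original plaintext: P0, P1.

P0 = 0xC4, P1 = 0x7C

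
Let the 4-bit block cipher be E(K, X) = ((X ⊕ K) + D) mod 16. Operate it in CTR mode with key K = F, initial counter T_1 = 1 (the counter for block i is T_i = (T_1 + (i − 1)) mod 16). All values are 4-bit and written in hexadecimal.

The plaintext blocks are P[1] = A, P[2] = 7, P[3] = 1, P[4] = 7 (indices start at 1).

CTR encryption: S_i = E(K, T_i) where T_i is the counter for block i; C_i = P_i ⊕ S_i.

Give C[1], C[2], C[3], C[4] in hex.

C[1] = 1, C[2] = D, C[3] = 8, C[4] = F

C[1]: T = 1, S = E(K, T) = B; A ⊕ B = 1.
C[2]: T = 2, S = E(K, T) = A; 7 ⊕ A = D.
C[3]: T = 3, S = E(K, T) = 9; 1 ⊕ 9 = 8.
C[4]: T = 4, S = E(K, T) = 8; 7 ⊕ 8 = F.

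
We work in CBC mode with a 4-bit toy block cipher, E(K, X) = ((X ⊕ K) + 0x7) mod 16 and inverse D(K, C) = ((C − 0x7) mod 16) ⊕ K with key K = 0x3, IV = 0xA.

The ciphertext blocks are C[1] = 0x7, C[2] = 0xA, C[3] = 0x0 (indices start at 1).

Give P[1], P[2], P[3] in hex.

P[1] = 0x9, P[2] = 0x7, P[3] = 0x0

CBC decryption: P_i = D(K, C_i) ⊕ C_{i−1}, with C_{0} = IV.
P[1]: D(K, 0x7) = 0x3; 0x3 ⊕ 0xA = 0x9.
P[2]: D(K, 0xA) = 0x0; 0x0 ⊕ 0x7 = 0x7.
P[3]: D(K, 0x0) = 0xA; 0xA ⊕ 0xA = 0x0.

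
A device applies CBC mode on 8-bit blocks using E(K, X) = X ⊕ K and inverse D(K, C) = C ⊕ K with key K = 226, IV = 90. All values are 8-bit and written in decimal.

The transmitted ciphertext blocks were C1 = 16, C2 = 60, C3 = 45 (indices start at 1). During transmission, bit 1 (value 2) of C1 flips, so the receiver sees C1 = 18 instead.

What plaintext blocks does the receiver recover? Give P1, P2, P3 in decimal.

P1 = 170, P2 = 204, P3 = 243

CBC decryption: P_i = D(K, C_i) ⊕ C_{i−1}, with C_{0} = IV.
Only C1 changed, to 18. In CBC, a change in C_i garbles P_i and flips the same bit in P_{i+1}. Decrypting the received ciphertext:
P1: D(K, 18) = 240; 240 ⊕ 90 = 170.
P2: D(K, 60) = 222; 222 ⊕ 18 = 204.
P3: D(K, 45) = 207; 207 ⊕ 60 = 243.
Blocks that differ from the original plaintext: P1, P2.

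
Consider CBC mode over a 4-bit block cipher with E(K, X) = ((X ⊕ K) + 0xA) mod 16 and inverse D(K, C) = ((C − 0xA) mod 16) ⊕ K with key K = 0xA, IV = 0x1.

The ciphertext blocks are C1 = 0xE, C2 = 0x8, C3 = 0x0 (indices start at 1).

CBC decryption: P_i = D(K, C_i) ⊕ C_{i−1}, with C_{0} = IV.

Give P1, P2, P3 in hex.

P1: D(K, 0xE) = 0xE; 0xE ⊕ 0x1 = 0xF.
P2: D(K, 0x8) = 0x4; 0x4 ⊕ 0xE = 0xA.
P3: D(K, 0x0) = 0xC; 0xC ⊕ 0x8 = 0x4.

P1 = 0xF, P2 = 0xA, P3 = 0x4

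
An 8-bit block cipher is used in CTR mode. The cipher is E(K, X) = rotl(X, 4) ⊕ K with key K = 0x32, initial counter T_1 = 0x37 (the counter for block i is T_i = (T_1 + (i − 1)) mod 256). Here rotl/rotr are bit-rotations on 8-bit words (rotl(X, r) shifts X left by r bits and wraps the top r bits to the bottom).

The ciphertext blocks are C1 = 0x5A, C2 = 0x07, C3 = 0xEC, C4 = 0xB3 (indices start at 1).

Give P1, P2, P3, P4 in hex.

P1 = 0x1B, P2 = 0xB6, P3 = 0x4D, P4 = 0x22

CTR decryption: S_i = E(K, T_i) where T_i is the counter for block i; P_i = C_i ⊕ S_i.
P1: T = 0x37, S = E(K, T) = 0x41; 0x5A ⊕ 0x41 = 0x1B.
P2: T = 0x38, S = E(K, T) = 0xB1; 0x07 ⊕ 0xB1 = 0xB6.
P3: T = 0x39, S = E(K, T) = 0xA1; 0xEC ⊕ 0xA1 = 0x4D.
P4: T = 0x3A, S = E(K, T) = 0x91; 0xB3 ⊕ 0x91 = 0x22.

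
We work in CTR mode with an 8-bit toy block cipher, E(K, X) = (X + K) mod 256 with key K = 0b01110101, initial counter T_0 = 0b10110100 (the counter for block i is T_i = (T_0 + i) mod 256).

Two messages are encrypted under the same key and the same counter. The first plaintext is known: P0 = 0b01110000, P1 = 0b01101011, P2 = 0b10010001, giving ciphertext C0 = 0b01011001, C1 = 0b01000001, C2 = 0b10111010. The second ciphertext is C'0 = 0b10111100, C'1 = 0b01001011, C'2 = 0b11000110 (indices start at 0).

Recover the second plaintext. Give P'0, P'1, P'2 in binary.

P'0 = 0b10010101, P'1 = 0b01100001, P'2 = 0b11101101

In CTR with a reused counter, both messages share the same keystream S_i, so C_i ⊕ C'_i = P_i ⊕ P'_i and thus P'_i = P_i ⊕ C_i ⊕ C'_i.
P'0: 0b01110000 ⊕ 0b01011001 ⊕ 0b10111100 = 0b10010101.
P'1: 0b01101011 ⊕ 0b01000001 ⊕ 0b01001011 = 0b01100001.
P'2: 0b10010001 ⊕ 0b10111010 ⊕ 0b11000110 = 0b11101101.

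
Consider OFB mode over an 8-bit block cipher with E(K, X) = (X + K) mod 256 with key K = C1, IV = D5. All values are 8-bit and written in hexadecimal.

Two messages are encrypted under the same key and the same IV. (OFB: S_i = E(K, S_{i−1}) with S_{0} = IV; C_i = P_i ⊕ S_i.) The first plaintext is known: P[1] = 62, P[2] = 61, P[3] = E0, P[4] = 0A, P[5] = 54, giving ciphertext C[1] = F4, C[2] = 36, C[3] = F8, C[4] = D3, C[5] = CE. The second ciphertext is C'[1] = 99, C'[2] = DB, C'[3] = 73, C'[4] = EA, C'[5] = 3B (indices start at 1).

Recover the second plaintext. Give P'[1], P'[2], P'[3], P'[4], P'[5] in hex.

P'[1] = 0F, P'[2] = 8C, P'[3] = 6B, P'[4] = 33, P'[5] = A1

In OFB with a reused IV, both messages share the same keystream S_i, so C_i ⊕ C'_i = P_i ⊕ P'_i and thus P'_i = P_i ⊕ C_i ⊕ C'_i.
P'[1]: 62 ⊕ F4 ⊕ 99 = 0F.
P'[2]: 61 ⊕ 36 ⊕ DB = 8C.
P'[3]: E0 ⊕ F8 ⊕ 73 = 6B.
P'[4]: 0A ⊕ D3 ⊕ EA = 33.
P'[5]: 54 ⊕ CE ⊕ 3B = A1.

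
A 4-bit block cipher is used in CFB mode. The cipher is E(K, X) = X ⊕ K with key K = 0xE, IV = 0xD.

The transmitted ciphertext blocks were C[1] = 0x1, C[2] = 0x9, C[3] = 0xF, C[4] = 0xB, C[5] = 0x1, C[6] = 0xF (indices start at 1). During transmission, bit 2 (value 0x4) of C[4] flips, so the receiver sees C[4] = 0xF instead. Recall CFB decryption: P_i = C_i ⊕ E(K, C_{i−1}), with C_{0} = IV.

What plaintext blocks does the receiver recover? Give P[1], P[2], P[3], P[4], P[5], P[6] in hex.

Only C[4] changed, to 0xF. In CFB, a change in C_i flips the same bit in P_i and garbles P_{i+1}. Decrypting the received ciphertext:
P[1]: E(K, 0xD) = 0x3; 0x1 ⊕ 0x3 = 0x2.
P[2]: E(K, 0x1) = 0xF; 0x9 ⊕ 0xF = 0x6.
P[3]: E(K, 0x9) = 0x7; 0xF ⊕ 0x7 = 0x8.
P[4]: E(K, 0xF) = 0x1; 0xF ⊕ 0x1 = 0xE.
P[5]: E(K, 0xF) = 0x1; 0x1 ⊕ 0x1 = 0x0.
P[6]: E(K, 0x1) = 0xF; 0xF ⊕ 0xF = 0x0.
Blocks that differ from the original plaintext: P[4], P[5].

P[1] = 0x2, P[2] = 0x6, P[3] = 0x8, P[4] = 0xE, P[5] = 0x0, P[6] = 0x0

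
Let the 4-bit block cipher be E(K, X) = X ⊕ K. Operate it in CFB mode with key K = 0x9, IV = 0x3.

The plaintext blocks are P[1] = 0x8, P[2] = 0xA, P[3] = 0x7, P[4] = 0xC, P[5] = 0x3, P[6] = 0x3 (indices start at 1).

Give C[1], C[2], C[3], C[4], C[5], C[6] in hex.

CFB encryption: C_i = P_i ⊕ E(K, C_{i−1}), with C_{0} = IV.
C[1]: E(K, 0x3) = 0xA; 0x8 ⊕ 0xA = 0x2.
C[2]: E(K, 0x2) = 0xB; 0xA ⊕ 0xB = 0x1.
C[3]: E(K, 0x1) = 0x8; 0x7 ⊕ 0x8 = 0xF.
C[4]: E(K, 0xF) = 0x6; 0xC ⊕ 0x6 = 0xA.
C[5]: E(K, 0xA) = 0x3; 0x3 ⊕ 0x3 = 0x0.
C[6]: E(K, 0x0) = 0x9; 0x3 ⊕ 0x9 = 0xA.

C[1] = 0x2, C[2] = 0x1, C[3] = 0xF, C[4] = 0xA, C[5] = 0x0, C[6] = 0xA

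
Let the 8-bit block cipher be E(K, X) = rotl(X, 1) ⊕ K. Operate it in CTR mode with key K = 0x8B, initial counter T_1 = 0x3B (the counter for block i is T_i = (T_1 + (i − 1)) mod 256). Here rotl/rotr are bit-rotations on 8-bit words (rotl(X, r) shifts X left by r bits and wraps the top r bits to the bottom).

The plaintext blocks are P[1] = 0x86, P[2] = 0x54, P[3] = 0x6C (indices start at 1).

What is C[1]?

C[1] = 0x7B

CTR encryption: S_i = E(K, T_i) where T_i is the counter for block i; C_i = P_i ⊕ S_i.
C[1]: T = 0x3B, S = E(K, T) = 0xFD; 0x86 ⊕ 0xFD = 0x7B.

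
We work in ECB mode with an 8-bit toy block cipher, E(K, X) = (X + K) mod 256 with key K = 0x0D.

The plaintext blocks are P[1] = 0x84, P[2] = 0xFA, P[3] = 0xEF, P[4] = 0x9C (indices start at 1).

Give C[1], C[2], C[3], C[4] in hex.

ECB encryption: C_i = E(K, P_i).
C[1]: E(K, 0x84) = 0x91.
C[2]: E(K, 0xFA) = 0x07.
C[3]: E(K, 0xEF) = 0xFC.
C[4]: E(K, 0x9C) = 0xA9.

C[1] = 0x91, C[2] = 0x07, C[3] = 0xFC, C[4] = 0xA9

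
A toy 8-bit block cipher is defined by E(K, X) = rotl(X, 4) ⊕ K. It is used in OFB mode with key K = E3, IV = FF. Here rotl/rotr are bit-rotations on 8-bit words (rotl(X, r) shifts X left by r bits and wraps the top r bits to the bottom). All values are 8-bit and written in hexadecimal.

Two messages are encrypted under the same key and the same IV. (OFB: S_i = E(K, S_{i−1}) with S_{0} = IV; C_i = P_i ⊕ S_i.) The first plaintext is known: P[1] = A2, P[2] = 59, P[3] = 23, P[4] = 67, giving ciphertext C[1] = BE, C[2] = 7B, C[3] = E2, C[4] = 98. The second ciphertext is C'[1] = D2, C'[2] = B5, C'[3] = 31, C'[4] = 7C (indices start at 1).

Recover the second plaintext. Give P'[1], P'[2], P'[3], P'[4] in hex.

In OFB with a reused IV, both messages share the same keystream S_i, so C_i ⊕ C'_i = P_i ⊕ P'_i and thus P'_i = P_i ⊕ C_i ⊕ C'_i.
P'[1]: A2 ⊕ BE ⊕ D2 = CE.
P'[2]: 59 ⊕ 7B ⊕ B5 = 97.
P'[3]: 23 ⊕ E2 ⊕ 31 = F0.
P'[4]: 67 ⊕ 98 ⊕ 7C = 83.

P'[1] = CE, P'[2] = 97, P'[3] = F0, P'[4] = 83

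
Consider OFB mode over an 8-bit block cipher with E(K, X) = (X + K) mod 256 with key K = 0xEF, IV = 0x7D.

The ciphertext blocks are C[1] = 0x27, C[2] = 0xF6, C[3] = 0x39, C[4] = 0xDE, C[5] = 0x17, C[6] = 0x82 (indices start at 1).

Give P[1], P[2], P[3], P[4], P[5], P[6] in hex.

OFB decryption: S_i = E(K, S_{i−1}) with S_{0} = IV; P_i = C_i ⊕ S_i.
P[1]: S = E(K, 0x7D) = 0x6C; 0x27 ⊕ 0x6C = 0x4B.
P[2]: S = E(K, 0x6C) = 0x5B; 0xF6 ⊕ 0x5B = 0xAD.
P[3]: S = E(K, 0x5B) = 0x4A; 0x39 ⊕ 0x4A = 0x73.
P[4]: S = E(K, 0x4A) = 0x39; 0xDE ⊕ 0x39 = 0xE7.
P[5]: S = E(K, 0x39) = 0x28; 0x17 ⊕ 0x28 = 0x3F.
P[6]: S = E(K, 0x28) = 0x17; 0x82 ⊕ 0x17 = 0x95.

P[1] = 0x4B, P[2] = 0xAD, P[3] = 0x73, P[4] = 0xE7, P[5] = 0x3F, P[6] = 0x95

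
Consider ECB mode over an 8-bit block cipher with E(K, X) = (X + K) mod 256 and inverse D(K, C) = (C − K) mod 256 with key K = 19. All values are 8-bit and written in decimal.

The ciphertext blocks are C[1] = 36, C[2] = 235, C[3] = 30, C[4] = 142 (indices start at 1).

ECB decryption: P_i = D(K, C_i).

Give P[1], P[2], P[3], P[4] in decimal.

P[1]: D(K, 36) = 17.
P[2]: D(K, 235) = 216.
P[3]: D(K, 30) = 11.
P[4]: D(K, 142) = 123.

P[1] = 17, P[2] = 216, P[3] = 11, P[4] = 123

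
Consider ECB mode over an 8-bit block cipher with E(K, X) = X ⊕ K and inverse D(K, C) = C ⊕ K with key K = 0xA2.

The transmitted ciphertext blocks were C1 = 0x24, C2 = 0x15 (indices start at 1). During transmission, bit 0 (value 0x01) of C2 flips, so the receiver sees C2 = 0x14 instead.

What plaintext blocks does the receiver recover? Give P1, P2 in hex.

P1 = 0x86, P2 = 0xB6

ECB decryption: P_i = D(K, C_i).
Only C2 changed, to 0x14. In ECB, a change in C_i affects only P_i. Decrypting the received ciphertext:
P1: D(K, 0x24) = 0x86.
P2: D(K, 0x14) = 0xB6.
Blocks that differ from the original plaintext: P2.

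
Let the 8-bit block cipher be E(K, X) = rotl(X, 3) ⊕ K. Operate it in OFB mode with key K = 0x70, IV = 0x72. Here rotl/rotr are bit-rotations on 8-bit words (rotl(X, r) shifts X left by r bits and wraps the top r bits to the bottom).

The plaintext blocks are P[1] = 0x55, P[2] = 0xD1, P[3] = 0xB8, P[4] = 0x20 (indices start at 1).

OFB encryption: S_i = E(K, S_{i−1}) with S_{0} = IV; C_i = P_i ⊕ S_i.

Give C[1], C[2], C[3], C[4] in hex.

C[1]: S = E(K, 0x72) = 0xE3; 0x55 ⊕ 0xE3 = 0xB6.
C[2]: S = E(K, 0xE3) = 0x6F; 0xD1 ⊕ 0x6F = 0xBE.
C[3]: S = E(K, 0x6F) = 0x0B; 0xB8 ⊕ 0x0B = 0xB3.
C[4]: S = E(K, 0x0B) = 0x28; 0x20 ⊕ 0x28 = 0x08.

C[1] = 0xB6, C[2] = 0xBE, C[3] = 0xB3, C[4] = 0x08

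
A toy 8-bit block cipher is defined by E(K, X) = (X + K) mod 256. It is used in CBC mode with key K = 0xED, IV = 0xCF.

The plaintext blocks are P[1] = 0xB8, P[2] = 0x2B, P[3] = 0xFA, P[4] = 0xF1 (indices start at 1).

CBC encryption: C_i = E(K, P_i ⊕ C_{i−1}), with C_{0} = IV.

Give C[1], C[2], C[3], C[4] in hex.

C[1]: P[1] ⊕ 0xCF = 0x77; E(K, 0x77) = 0x64.
C[2]: P[2] ⊕ 0x64 = 0x4F; E(K, 0x4F) = 0x3C.
C[3]: P[3] ⊕ 0x3C = 0xC6; E(K, 0xC6) = 0xB3.
C[4]: P[4] ⊕ 0xB3 = 0x42; E(K, 0x42) = 0x2F.

C[1] = 0x64, C[2] = 0x3C, C[3] = 0xB3, C[4] = 0x2F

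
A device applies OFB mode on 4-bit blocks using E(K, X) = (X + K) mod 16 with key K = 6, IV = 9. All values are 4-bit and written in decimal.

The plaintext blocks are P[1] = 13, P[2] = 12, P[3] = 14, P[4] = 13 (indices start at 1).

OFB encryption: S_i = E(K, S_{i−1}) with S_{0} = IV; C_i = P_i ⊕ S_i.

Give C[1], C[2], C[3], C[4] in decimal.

C[1] = 2, C[2] = 9, C[3] = 5, C[4] = 12

C[1]: S = E(K, 9) = 15; 13 ⊕ 15 = 2.
C[2]: S = E(K, 15) = 5; 12 ⊕ 5 = 9.
C[3]: S = E(K, 5) = 11; 14 ⊕ 11 = 5.
C[4]: S = E(K, 11) = 1; 13 ⊕ 1 = 12.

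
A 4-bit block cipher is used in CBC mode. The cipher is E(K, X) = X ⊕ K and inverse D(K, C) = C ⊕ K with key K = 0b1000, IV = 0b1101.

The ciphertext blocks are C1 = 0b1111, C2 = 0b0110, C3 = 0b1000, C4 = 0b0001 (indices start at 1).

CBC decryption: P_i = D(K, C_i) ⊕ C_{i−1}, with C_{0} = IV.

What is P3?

P3 = 0b0110

P3: D(K, 0b1000) = 0b0000; 0b0000 ⊕ 0b0110 = 0b0110.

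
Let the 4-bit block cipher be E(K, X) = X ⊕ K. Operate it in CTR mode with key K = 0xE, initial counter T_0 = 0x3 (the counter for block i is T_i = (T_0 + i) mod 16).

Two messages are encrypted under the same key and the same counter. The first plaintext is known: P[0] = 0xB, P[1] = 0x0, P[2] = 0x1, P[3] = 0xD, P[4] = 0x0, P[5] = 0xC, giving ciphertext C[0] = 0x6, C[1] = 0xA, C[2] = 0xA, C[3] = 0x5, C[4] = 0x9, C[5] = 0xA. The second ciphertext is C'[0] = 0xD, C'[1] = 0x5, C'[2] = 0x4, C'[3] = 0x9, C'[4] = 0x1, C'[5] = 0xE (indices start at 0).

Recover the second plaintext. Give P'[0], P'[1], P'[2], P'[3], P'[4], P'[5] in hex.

In CTR with a reused counter, both messages share the same keystream S_i, so C_i ⊕ C'_i = P_i ⊕ P'_i and thus P'_i = P_i ⊕ C_i ⊕ C'_i.
P'[0]: 0xB ⊕ 0x6 ⊕ 0xD = 0x0.
P'[1]: 0x0 ⊕ 0xA ⊕ 0x5 = 0xF.
P'[2]: 0x1 ⊕ 0xA ⊕ 0x4 = 0xF.
P'[3]: 0xD ⊕ 0x5 ⊕ 0x9 = 0x1.
P'[4]: 0x0 ⊕ 0x9 ⊕ 0x1 = 0x8.
P'[5]: 0xC ⊕ 0xA ⊕ 0xE = 0x8.

P'[0] = 0x0, P'[1] = 0xF, P'[2] = 0xF, P'[3] = 0x1, P'[4] = 0x8, P'[5] = 0x8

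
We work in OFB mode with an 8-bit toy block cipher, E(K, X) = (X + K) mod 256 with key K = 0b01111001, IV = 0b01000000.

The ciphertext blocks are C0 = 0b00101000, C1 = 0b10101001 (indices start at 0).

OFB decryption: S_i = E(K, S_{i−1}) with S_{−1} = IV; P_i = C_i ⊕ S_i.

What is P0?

P0 = 0b10010001

P0: S = E(K, 0b01000000) = 0b10111001; 0b00101000 ⊕ 0b10111001 = 0b10010001.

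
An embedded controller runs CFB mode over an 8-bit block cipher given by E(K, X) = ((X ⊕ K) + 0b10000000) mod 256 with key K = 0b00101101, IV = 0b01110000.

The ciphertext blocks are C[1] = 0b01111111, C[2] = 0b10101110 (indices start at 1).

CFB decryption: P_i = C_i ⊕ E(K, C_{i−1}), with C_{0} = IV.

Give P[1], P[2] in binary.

P[1]: E(K, 0b01110000) = 0b11011101; 0b01111111 ⊕ 0b11011101 = 0b10100010.
P[2]: E(K, 0b01111111) = 0b11010010; 0b10101110 ⊕ 0b11010010 = 0b01111100.

P[1] = 0b10100010, P[2] = 0b01111100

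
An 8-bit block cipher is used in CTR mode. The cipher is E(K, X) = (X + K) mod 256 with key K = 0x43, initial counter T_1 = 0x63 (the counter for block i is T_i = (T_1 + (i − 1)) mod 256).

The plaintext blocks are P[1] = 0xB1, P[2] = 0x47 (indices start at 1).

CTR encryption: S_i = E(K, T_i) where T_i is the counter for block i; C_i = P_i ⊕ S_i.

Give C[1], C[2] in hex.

C[1]: T = 0x63, S = E(K, T) = 0xA6; 0xB1 ⊕ 0xA6 = 0x17.
C[2]: T = 0x64, S = E(K, T) = 0xA7; 0x47 ⊕ 0xA7 = 0xE0.

C[1] = 0x17, C[2] = 0xE0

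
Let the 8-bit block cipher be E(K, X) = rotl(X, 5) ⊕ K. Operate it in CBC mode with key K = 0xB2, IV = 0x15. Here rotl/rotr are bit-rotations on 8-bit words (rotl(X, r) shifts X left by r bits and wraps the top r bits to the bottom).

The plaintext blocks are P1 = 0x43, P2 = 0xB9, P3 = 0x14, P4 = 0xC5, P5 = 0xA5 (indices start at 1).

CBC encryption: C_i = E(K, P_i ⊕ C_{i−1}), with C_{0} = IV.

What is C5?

C1: P1 ⊕ 0x15 = 0x56; E(K, 0x56) = 0x78.
C2: P2 ⊕ 0x78 = 0xC1; E(K, 0xC1) = 0x8A.
C3: P3 ⊕ 0x8A = 0x9E; E(K, 0x9E) = 0x61.
C4: P4 ⊕ 0x61 = 0xA4; E(K, 0xA4) = 0x26.
C5: P5 ⊕ 0x26 = 0x83; E(K, 0x83) = 0xC2.

C5 = 0xC2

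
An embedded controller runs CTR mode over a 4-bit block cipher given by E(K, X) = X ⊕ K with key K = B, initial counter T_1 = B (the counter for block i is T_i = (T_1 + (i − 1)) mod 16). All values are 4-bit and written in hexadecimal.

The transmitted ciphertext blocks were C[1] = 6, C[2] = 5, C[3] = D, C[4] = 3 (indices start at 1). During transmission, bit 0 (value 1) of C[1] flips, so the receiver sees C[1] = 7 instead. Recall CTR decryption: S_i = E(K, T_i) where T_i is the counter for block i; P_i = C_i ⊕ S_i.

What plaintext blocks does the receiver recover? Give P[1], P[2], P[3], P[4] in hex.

Only C[1] changed, to 7. In CTR, a change in C_i flips the same bit in P_i only; the keystream is unaffected. Decrypting the received ciphertext:
P[1]: T = B, S = E(K, T) = 0; 7 ⊕ 0 = 7.
P[2]: T = C, S = E(K, T) = 7; 5 ⊕ 7 = 2.
P[3]: T = D, S = E(K, T) = 6; D ⊕ 6 = B.
P[4]: T = E, S = E(K, T) = 5; 3 ⊕ 5 = 6.
Blocks that differ from the original plaintext: P[1].

P[1] = 7, P[2] = 2, P[3] = B, P[4] = 6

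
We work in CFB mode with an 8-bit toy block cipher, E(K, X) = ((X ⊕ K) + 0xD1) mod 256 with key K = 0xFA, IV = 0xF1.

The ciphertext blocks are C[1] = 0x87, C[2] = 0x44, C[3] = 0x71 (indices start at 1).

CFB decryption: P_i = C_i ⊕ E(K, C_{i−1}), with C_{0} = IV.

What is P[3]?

P[3]: E(K, 0x44) = 0x8F; 0x71 ⊕ 0x8F = 0xFE.

P[3] = 0xFE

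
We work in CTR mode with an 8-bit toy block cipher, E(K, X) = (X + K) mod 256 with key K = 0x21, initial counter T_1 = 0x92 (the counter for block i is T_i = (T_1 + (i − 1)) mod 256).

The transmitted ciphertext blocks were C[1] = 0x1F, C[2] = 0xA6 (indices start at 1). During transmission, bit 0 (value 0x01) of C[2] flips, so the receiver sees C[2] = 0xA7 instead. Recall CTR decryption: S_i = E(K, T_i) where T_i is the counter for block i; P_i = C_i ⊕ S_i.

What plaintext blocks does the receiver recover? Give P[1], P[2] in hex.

Only C[2] changed, to 0xA7. In CTR, a change in C_i flips the same bit in P_i only; the keystream is unaffected. Decrypting the received ciphertext:
P[1]: T = 0x92, S = E(K, T) = 0xB3; 0x1F ⊕ 0xB3 = 0xAC.
P[2]: T = 0x93, S = E(K, T) = 0xB4; 0xA7 ⊕ 0xB4 = 0x13.
Blocks that differ from the original plaintext: P[2].

P[1] = 0xAC, P[2] = 0x13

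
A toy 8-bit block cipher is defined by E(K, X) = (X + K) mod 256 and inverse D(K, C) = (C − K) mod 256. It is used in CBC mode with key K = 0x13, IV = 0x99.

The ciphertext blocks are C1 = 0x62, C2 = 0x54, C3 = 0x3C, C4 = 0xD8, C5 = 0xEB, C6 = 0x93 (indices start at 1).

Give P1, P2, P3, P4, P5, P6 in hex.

P1 = 0xD6, P2 = 0x23, P3 = 0x7D, P4 = 0xF9, P5 = 0x00, P6 = 0x6B

CBC decryption: P_i = D(K, C_i) ⊕ C_{i−1}, with C_{0} = IV.
P1: D(K, 0x62) = 0x4F; 0x4F ⊕ 0x99 = 0xD6.
P2: D(K, 0x54) = 0x41; 0x41 ⊕ 0x62 = 0x23.
P3: D(K, 0x3C) = 0x29; 0x29 ⊕ 0x54 = 0x7D.
P4: D(K, 0xD8) = 0xC5; 0xC5 ⊕ 0x3C = 0xF9.
P5: D(K, 0xEB) = 0xD8; 0xD8 ⊕ 0xD8 = 0x00.
P6: D(K, 0x93) = 0x80; 0x80 ⊕ 0xEB = 0x6B.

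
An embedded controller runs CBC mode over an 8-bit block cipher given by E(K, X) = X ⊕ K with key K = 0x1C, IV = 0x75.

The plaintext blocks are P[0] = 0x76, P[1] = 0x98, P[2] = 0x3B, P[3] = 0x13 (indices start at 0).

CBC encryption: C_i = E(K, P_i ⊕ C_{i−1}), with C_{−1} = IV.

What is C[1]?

C[0]: P[0] ⊕ 0x75 = 0x03; E(K, 0x03) = 0x1F.
C[1]: P[1] ⊕ 0x1F = 0x87; E(K, 0x87) = 0x9B.

C[1] = 0x9B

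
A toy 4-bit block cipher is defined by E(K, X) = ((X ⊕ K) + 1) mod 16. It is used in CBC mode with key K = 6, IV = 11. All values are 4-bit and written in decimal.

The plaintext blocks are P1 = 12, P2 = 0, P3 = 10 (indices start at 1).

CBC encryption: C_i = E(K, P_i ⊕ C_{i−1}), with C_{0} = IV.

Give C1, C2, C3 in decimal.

C1: P1 ⊕ 11 = 7; E(K, 7) = 2.
C2: P2 ⊕ 2 = 2; E(K, 2) = 5.
C3: P3 ⊕ 5 = 15; E(K, 15) = 10.

C1 = 2, C2 = 5, C3 = 10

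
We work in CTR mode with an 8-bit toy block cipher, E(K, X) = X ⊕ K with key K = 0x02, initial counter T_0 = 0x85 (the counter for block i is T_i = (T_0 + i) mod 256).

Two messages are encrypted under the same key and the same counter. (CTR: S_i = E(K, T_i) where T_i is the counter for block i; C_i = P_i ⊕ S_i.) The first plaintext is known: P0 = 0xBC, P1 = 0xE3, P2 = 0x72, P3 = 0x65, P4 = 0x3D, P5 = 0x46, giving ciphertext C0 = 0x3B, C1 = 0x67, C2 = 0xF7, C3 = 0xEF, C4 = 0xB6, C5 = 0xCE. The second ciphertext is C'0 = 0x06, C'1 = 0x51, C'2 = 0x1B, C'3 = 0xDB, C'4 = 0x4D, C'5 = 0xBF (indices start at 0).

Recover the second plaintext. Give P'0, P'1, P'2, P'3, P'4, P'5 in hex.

P'0 = 0x81, P'1 = 0xD5, P'2 = 0x9E, P'3 = 0x51, P'4 = 0xC6, P'5 = 0x37

In CTR with a reused counter, both messages share the same keystream S_i, so C_i ⊕ C'_i = P_i ⊕ P'_i and thus P'_i = P_i ⊕ C_i ⊕ C'_i.
P'0: 0xBC ⊕ 0x3B ⊕ 0x06 = 0x81.
P'1: 0xE3 ⊕ 0x67 ⊕ 0x51 = 0xD5.
P'2: 0x72 ⊕ 0xF7 ⊕ 0x1B = 0x9E.
P'3: 0x65 ⊕ 0xEF ⊕ 0xDB = 0x51.
P'4: 0x3D ⊕ 0xB6 ⊕ 0x4D = 0xC6.
P'5: 0x46 ⊕ 0xCE ⊕ 0xBF = 0x37.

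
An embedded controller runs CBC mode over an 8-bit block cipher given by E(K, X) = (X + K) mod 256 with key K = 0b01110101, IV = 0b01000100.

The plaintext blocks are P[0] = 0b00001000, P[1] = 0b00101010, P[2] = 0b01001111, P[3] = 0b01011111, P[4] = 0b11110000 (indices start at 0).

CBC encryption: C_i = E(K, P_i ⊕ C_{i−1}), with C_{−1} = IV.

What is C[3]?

C[3] = 0b01110000

C[0]: P[0] ⊕ 0b01000100 = 0b01001100; E(K, 0b01001100) = 0b11000001.
C[1]: P[1] ⊕ 0b11000001 = 0b11101011; E(K, 0b11101011) = 0b01100000.
C[2]: P[2] ⊕ 0b01100000 = 0b00101111; E(K, 0b00101111) = 0b10100100.
C[3]: P[3] ⊕ 0b10100100 = 0b11111011; E(K, 0b11111011) = 0b01110000.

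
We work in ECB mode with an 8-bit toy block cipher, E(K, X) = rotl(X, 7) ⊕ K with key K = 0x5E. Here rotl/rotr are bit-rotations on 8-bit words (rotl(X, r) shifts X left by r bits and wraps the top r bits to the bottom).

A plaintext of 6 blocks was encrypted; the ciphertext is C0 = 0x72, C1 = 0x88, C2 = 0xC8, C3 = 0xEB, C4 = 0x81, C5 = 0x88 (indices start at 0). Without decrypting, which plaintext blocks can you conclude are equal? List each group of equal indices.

ECB encrypts each block independently with the same key, so equal ciphertext blocks imply equal plaintext blocks.
C1 = C5 = 0x88, so P1 = P5.

P1 = P5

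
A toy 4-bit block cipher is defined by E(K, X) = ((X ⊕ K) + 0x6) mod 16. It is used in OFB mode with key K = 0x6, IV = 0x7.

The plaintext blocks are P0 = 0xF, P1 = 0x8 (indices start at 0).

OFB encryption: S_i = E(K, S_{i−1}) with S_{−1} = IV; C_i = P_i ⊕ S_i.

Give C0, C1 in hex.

C0 = 0x8, C1 = 0xF

C0: S = E(K, 0x7) = 0x7; 0xF ⊕ 0x7 = 0x8.
C1: S = E(K, 0x7) = 0x7; 0x8 ⊕ 0x7 = 0xF.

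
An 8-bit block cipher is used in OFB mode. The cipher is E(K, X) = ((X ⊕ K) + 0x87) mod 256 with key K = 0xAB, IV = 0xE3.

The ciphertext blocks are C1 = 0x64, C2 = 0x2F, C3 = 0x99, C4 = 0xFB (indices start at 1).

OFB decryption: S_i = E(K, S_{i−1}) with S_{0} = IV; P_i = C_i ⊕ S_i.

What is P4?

P1: S = E(K, 0xE3) = 0xCF; 0x64 ⊕ 0xCF = 0xAB.
P2: S = E(K, 0xCF) = 0xEB; 0x2F ⊕ 0xEB = 0xC4.
P3: S = E(K, 0xEB) = 0xC7; 0x99 ⊕ 0xC7 = 0x5E.
P4: S = E(K, 0xC7) = 0xF3; 0xFB ⊕ 0xF3 = 0x08.

P4 = 0x08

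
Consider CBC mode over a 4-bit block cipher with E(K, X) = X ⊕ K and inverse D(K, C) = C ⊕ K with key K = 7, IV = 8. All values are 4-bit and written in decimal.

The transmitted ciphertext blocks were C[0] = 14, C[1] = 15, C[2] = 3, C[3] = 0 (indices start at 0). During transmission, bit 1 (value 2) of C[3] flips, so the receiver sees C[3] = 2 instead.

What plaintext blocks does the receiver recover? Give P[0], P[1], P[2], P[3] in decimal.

CBC decryption: P_i = D(K, C_i) ⊕ C_{i−1}, with C_{−1} = IV.
Only C[3] changed, to 2. In CBC, a change in C_i garbles P_i and flips the same bit in P_{i+1}. Decrypting the received ciphertext:
P[0]: D(K, 14) = 9; 9 ⊕ 8 = 1.
P[1]: D(K, 15) = 8; 8 ⊕ 14 = 6.
P[2]: D(K, 3) = 4; 4 ⊕ 15 = 11.
P[3]: D(K, 2) = 5; 5 ⊕ 3 = 6.
Blocks that differ from the original plaintext: P[3].

P[0] = 1, P[1] = 6, P[2] = 11, P[3] = 6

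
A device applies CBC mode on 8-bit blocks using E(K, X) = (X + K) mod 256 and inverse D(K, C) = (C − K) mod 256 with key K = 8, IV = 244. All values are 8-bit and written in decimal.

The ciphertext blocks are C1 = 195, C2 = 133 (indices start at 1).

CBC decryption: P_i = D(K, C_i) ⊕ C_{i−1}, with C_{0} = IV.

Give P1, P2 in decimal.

P1 = 79, P2 = 190

P1: D(K, 195) = 187; 187 ⊕ 244 = 79.
P2: D(K, 133) = 125; 125 ⊕ 195 = 190.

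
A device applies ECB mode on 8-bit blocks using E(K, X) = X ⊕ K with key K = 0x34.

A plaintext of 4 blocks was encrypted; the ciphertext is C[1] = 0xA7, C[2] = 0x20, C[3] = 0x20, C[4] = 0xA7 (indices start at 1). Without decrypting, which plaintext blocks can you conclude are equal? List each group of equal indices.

ECB encrypts each block independently with the same key, so equal ciphertext blocks imply equal plaintext blocks.
C[1] = C[4] = 0xA7, so P[1] = P[4].
C[2] = C[3] = 0x20, so P[2] = P[3].

P[1] = P[4]; P[2] = P[3]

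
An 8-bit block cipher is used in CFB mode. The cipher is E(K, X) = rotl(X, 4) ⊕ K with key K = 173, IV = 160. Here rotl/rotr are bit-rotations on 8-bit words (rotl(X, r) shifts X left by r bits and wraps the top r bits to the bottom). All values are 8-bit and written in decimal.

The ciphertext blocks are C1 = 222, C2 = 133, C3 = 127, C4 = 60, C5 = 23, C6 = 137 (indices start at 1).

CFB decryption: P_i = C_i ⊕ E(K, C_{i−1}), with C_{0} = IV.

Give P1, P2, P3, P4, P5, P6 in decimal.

P1 = 121, P2 = 197, P3 = 138, P4 = 102, P5 = 121, P6 = 85

P1: E(K, 160) = 167; 222 ⊕ 167 = 121.
P2: E(K, 222) = 64; 133 ⊕ 64 = 197.
P3: E(K, 133) = 245; 127 ⊕ 245 = 138.
P4: E(K, 127) = 90; 60 ⊕ 90 = 102.
P5: E(K, 60) = 110; 23 ⊕ 110 = 121.
P6: E(K, 23) = 220; 137 ⊕ 220 = 85.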